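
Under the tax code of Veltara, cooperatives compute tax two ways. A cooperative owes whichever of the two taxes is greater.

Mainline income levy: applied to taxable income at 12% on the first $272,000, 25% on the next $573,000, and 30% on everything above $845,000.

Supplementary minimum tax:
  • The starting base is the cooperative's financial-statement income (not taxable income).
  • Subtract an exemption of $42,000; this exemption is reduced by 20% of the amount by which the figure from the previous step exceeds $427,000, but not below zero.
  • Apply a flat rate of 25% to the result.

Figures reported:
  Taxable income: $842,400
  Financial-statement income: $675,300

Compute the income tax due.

Mainline income levy:
  $272,000 × 12% = $32,640
  $570,400 × 25% = $142,600
  → $175,240

Supplementary minimum tax:
  Base (financial-statement income): $675,300
  Exemption: 20% × ($675,300 − $427,000) = $49,660 ≥ $42,000, so the exemption is fully phased out
  Base: $675,300 − $0 = $675,300
  $675,300 × 25% = $168,825

$175,240 > $168,825, so the mainline income levy governs.

$175,240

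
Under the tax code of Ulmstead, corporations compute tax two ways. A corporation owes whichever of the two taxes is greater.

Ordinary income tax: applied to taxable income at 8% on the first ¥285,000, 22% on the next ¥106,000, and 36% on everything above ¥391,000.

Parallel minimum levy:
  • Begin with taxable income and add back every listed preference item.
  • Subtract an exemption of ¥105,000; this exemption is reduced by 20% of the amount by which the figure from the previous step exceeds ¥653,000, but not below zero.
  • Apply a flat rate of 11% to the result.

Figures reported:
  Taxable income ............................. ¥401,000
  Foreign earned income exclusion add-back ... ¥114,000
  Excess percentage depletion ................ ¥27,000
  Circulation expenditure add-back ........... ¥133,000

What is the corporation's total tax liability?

Parallel minimum levy:
  Adjusted income: ¥401,000 + ¥114,000 + ¥27,000 + ¥133,000 = ¥675,000
  Exemption: ¥105,000 − 20% × (¥675,000 − ¥653,000) = ¥105,000 − ¥4,400 = ¥100,600
  Base: ¥675,000 − ¥100,600 = ¥574,400
  ¥574,400 × 11% = ¥63,184

Ordinary income tax:
  ¥285,000 × 8% = ¥22,800
  ¥106,000 × 22% = ¥23,320
  ¥10,000 × 36% = ¥3,600
  → ¥49,720

¥63,184 > ¥49,720, so the parallel minimum levy is the binding amount.

¥63,184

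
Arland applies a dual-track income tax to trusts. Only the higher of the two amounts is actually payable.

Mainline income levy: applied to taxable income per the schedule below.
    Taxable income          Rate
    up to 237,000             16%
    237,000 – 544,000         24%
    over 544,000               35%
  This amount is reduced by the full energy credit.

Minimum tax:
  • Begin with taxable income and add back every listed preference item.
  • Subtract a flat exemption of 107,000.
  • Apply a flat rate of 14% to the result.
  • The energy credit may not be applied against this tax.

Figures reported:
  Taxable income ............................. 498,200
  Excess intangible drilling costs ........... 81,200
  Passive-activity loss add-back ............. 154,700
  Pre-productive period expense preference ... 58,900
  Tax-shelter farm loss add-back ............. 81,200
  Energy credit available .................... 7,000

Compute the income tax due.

107,408

Minimum tax:
  Adjusted income: 498,200 + 81,200 + 154,700 + 58,900 + 81,200 = 874,200
  Less exemption 107,000 → base 767,200
  767,200 × 14% = 107,408

Mainline income levy:
  237,000 × 16% = 37,920
  261,200 × 24% = 62,688
  → 100,608
  Less energy credit 7,000 → 93,608

107,408 > 93,608, so the minimum tax is the binding amount.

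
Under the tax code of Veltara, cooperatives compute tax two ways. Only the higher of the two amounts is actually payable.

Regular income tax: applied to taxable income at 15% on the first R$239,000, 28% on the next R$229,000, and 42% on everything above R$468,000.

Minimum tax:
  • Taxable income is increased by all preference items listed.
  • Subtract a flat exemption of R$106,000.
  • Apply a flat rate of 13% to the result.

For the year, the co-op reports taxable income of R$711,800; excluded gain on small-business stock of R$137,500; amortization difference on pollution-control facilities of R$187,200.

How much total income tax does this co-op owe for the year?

Regular income tax:
  R$239,000 × 15% = R$35,850
  R$229,000 × 28% = R$64,120
  R$243,800 × 42% = R$102,396
  → R$202,366

Minimum tax:
  Adjusted income: R$711,800 + R$137,500 + R$187,200 = R$1,036,500
  Less exemption R$106,000 → base R$930,500
  R$930,500 × 13% = R$120,965

R$202,366 > R$120,965, so the regular income tax governs.

R$202,366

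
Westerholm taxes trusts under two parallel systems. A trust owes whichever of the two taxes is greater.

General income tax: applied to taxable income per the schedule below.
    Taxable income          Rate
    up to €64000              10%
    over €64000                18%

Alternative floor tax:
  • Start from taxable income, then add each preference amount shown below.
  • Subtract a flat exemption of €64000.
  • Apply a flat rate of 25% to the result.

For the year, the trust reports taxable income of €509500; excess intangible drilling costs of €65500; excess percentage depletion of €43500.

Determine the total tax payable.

Alternative floor tax:
  Adjusted income: €509500 + €65500 + €43500 = €618500
  Less exemption €64000 → base €554500
  €554500 × 25% = €138625

General income tax:
  €64000 × 10% = €6400
  €445500 × 18% = €80190
  → €86590

€138625 > €86590, so the alternative floor tax is the binding amount.

€138625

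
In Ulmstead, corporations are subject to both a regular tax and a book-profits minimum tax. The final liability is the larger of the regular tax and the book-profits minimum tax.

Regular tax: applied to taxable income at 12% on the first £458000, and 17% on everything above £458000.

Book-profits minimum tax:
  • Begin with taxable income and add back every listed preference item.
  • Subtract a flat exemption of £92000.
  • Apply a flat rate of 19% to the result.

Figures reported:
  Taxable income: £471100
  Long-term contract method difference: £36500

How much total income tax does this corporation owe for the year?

Book-profits minimum tax:
  Adjusted income: £471100 + £36500 = £507600
  Less exemption £92000 → base £415600
  £415600 × 19% = £78964

Regular tax:
  £458000 × 12% = £54960
  £13100 × 17% = £2227
  → £57187

£78964 > £57187, so the book-profits minimum tax is the binding amount.

£78964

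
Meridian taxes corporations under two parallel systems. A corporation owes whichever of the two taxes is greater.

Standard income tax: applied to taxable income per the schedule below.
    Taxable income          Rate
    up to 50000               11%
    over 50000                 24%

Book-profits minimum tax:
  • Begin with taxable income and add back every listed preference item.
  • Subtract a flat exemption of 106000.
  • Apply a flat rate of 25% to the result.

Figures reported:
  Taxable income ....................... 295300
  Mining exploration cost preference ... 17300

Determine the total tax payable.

64372

Book-profits minimum tax:
  Adjusted income: 295300 + 17300 = 312600
  Less exemption 106000 → base 206600
  206600 × 25% = 51650

Standard income tax:
  50000 × 11% = 5500
  245300 × 24% = 58872
  → 64372

64372 > 51650, so the standard income tax governs.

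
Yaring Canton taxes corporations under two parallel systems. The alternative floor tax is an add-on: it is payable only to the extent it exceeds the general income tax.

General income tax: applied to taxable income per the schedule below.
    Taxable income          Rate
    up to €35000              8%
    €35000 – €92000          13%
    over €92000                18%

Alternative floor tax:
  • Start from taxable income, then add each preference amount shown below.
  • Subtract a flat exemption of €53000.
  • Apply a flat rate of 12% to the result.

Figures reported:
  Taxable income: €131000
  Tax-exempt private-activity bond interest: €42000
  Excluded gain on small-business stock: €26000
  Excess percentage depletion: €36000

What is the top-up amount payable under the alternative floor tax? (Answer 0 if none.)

€4610

Alternative floor tax:
  Adjusted income: €131000 + €42000 + €26000 + €36000 = €235000
  Less exemption €53000 → base €182000
  €182000 × 12% = €21840

General income tax:
  €35000 × 8% = €2800
  €57000 × 13% = €7410
  €39000 × 18% = €7020
  → €17230

Excess of alternative floor tax over general income tax: €21840 − €17230 = €4610.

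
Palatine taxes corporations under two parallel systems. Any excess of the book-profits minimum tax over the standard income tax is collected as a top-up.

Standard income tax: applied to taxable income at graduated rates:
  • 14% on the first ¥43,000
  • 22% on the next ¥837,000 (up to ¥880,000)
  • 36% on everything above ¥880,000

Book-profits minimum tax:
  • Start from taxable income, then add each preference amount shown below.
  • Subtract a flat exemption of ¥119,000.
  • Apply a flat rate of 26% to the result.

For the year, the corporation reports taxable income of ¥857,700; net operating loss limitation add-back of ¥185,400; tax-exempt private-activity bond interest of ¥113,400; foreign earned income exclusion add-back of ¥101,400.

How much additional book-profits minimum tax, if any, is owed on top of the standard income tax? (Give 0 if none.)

¥110,860

Book-profits minimum tax:
  Adjusted income: ¥857,700 + ¥185,400 + ¥113,400 + ¥101,400 = ¥1,257,900
  Less exemption ¥119,000 → base ¥1,138,900
  ¥1,138,900 × 26% = ¥296,114

Standard income tax:
  ¥43,000 × 14% = ¥6,020
  ¥814,700 × 22% = ¥179,234
  → ¥185,254

Excess of book-profits minimum tax over standard income tax: ¥296,114 − ¥185,254 = ¥110,860.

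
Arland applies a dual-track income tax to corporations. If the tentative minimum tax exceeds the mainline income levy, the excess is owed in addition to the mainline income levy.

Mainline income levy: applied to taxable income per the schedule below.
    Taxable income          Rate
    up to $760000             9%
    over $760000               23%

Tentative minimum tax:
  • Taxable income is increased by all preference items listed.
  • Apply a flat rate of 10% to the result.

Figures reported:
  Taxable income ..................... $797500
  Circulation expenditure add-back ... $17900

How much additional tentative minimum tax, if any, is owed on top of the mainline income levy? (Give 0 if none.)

$4515

Mainline income levy:
  $760000 × 9% = $68400
  $37500 × 23% = $8625
  → $77025

Tentative minimum tax:
  Adjusted income: $797500 + $17900 = $815400
  $815400 × 10% = $81540

Excess of tentative minimum tax over mainline income levy: $81540 − $77025 = $4515.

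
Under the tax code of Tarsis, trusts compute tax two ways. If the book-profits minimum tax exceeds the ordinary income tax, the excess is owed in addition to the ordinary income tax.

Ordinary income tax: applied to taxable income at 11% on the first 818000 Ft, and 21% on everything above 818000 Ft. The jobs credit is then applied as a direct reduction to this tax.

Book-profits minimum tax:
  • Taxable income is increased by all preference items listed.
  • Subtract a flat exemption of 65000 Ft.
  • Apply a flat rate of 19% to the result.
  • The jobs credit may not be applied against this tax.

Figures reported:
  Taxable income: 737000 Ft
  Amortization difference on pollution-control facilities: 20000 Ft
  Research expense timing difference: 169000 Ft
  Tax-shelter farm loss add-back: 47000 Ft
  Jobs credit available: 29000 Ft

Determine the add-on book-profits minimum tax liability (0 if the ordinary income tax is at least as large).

120450 Ft

Book-profits minimum tax:
  Adjusted income: 737000 Ft + 20000 Ft + 169000 Ft + 47000 Ft = 973000 Ft
  Less exemption 65000 Ft → base 908000 Ft
  908000 Ft × 19% = 172520 Ft

Ordinary income tax:
  737000 Ft × 11% = 81070 Ft
  Less jobs credit 29000 Ft → 52070 Ft

Excess of book-profits minimum tax over ordinary income tax: 172520 Ft − 52070 Ft = 120450 Ft.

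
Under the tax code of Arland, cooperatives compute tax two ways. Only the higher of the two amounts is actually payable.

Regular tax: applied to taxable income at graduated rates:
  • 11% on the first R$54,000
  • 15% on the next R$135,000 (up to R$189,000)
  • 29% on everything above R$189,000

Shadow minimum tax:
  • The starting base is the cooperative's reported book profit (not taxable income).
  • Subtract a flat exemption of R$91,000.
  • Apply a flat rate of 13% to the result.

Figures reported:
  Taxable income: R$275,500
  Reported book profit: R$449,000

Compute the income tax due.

Shadow minimum tax:
  Base (reported book profit): R$449,000
  Less exemption R$91,000 → base R$358,000
  R$358,000 × 13% = R$46,540

Regular tax:
  R$54,000 × 11% = R$5,940
  R$135,000 × 15% = R$20,250
  R$86,500 × 29% = R$25,085
  → R$51,275

R$51,275 > R$46,540, so the regular tax governs.

R$51,275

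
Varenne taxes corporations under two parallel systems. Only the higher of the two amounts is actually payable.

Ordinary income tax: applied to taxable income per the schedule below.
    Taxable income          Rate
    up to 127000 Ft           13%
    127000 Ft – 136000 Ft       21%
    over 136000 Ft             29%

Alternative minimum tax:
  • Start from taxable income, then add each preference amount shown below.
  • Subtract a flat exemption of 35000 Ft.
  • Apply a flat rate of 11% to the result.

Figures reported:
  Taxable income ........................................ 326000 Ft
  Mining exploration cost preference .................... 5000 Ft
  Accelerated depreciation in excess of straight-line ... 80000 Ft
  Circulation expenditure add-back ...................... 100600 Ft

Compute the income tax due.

73500 Ft

Alternative minimum tax:
  Adjusted income: 326000 Ft + 5000 Ft + 80000 Ft + 100600 Ft = 511600 Ft
  Less exemption 35000 Ft → base 476600 Ft
  476600 Ft × 11% = 52426 Ft

Ordinary income tax:
  127000 Ft × 13% = 16510 Ft
  9000 Ft × 21% = 1890 Ft
  190000 Ft × 29% = 55100 Ft
  → 73500 Ft

73500 Ft > 52426 Ft, so the ordinary income tax governs.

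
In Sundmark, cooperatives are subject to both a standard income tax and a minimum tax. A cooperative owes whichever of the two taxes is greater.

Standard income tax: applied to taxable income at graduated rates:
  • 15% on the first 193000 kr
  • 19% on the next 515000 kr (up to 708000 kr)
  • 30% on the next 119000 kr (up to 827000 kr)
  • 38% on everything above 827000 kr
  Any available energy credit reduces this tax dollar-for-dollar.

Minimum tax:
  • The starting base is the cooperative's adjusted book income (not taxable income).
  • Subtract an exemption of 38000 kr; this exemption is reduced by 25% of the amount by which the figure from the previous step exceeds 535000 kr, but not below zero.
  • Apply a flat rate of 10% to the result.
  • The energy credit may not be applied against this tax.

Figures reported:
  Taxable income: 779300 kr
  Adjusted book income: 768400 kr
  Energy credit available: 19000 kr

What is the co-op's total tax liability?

129190 kr

Standard income tax:
  193000 kr × 15% = 28950 kr
  515000 kr × 19% = 97850 kr
  71300 kr × 30% = 21390 kr
  → 148190 kr
  Less energy credit 19000 kr → 129190 kr

Minimum tax:
  Base (adjusted book income): 768400 kr
  Exemption: 25% × (768400 kr − 535000 kr) = 58350 kr ≥ 38000 kr, so the exemption is fully phased out
  Base: 768400 kr − 0 kr = 768400 kr
  768400 kr × 10% = 76840 kr

129190 kr > 76840 kr, so the standard income tax governs.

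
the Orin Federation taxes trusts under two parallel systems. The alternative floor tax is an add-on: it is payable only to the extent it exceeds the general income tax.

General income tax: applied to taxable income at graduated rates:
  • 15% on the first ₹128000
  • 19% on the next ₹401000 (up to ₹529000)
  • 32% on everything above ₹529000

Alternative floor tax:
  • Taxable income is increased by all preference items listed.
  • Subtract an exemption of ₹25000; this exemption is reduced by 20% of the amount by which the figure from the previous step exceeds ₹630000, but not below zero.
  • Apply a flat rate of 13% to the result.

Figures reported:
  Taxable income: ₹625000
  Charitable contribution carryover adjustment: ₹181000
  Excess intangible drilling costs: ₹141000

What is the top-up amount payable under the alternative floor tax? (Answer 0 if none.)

₹0

General income tax:
  ₹128000 × 15% = ₹19200
  ₹401000 × 19% = ₹76190
  ₹96000 × 32% = ₹30720
  → ₹126110

Alternative floor tax:
  Adjusted income: ₹625000 + ₹181000 + ₹141000 = ₹947000
  Exemption: 20% × (₹947000 − ₹630000) = ₹63400 ≥ ₹25000, so the exemption is fully phased out
  Base: ₹947000 − ₹0 = ₹947000
  ₹947000 × 13% = ₹123110

₹123110 ≤ ₹126110, so no add-on is due.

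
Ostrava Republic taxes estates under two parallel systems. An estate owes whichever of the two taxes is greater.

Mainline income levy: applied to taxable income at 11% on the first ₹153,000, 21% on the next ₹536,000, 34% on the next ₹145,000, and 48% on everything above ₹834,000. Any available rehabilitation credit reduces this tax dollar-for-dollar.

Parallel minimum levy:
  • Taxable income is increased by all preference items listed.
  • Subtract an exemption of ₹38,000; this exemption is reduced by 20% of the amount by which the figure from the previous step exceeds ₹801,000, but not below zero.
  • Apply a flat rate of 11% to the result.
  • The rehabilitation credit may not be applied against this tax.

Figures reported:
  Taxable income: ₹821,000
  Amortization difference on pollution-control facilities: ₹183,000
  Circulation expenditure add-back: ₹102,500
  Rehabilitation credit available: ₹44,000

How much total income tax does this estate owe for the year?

Mainline income levy:
  ₹153,000 × 11% = ₹16,830
  ₹536,000 × 21% = ₹112,560
  ₹132,000 × 34% = ₹44,880
  → ₹174,270
  Less rehabilitation credit ₹44,000 → ₹130,270

Parallel minimum levy:
  Adjusted income: ₹821,000 + ₹183,000 + ₹102,500 = ₹1,106,500
  Exemption: 20% × (₹1,106,500 − ₹801,000) = ₹61,100 ≥ ₹38,000, so the exemption is fully phased out
  Base: ₹1,106,500 − ₹0 = ₹1,106,500
  ₹1,106,500 × 11% = ₹121,715

₹130,270 > ₹121,715, so the mainline income levy governs.

₹130,270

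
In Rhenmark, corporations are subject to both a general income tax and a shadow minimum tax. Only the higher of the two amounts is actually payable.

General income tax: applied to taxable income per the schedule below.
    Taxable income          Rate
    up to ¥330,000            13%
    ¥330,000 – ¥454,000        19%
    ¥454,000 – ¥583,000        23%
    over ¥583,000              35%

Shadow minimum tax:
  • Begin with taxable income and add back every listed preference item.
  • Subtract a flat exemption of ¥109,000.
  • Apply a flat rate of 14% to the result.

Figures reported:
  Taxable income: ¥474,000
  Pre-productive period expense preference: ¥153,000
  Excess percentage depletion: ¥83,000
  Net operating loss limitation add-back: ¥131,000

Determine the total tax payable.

¥102,480

Shadow minimum tax:
  Adjusted income: ¥474,000 + ¥153,000 + ¥83,000 + ¥131,000 = ¥841,000
  Less exemption ¥109,000 → base ¥732,000
  ¥732,000 × 14% = ¥102,480

General income tax:
  ¥330,000 × 13% = ¥42,900
  ¥124,000 × 19% = ¥23,560
  ¥20,000 × 23% = ¥4,600
  → ¥71,060

¥102,480 > ¥71,060, so the shadow minimum tax is the binding amount.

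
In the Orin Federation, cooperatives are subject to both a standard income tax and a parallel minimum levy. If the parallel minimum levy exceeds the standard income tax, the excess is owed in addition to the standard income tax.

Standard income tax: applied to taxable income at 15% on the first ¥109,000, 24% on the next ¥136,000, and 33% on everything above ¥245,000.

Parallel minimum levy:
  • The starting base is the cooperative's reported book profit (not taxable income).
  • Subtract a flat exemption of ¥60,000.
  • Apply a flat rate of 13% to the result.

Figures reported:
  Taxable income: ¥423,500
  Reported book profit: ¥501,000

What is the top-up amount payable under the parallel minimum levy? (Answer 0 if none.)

¥0

Parallel minimum levy:
  Base (reported book profit): ¥501,000
  Less exemption ¥60,000 → base ¥441,000
  ¥441,000 × 13% = ¥57,330

Standard income tax:
  ¥109,000 × 15% = ¥16,350
  ¥136,000 × 24% = ¥32,640
  ¥178,500 × 33% = ¥58,905
  → ¥107,895

¥57,330 ≤ ¥107,895, so no add-on is due.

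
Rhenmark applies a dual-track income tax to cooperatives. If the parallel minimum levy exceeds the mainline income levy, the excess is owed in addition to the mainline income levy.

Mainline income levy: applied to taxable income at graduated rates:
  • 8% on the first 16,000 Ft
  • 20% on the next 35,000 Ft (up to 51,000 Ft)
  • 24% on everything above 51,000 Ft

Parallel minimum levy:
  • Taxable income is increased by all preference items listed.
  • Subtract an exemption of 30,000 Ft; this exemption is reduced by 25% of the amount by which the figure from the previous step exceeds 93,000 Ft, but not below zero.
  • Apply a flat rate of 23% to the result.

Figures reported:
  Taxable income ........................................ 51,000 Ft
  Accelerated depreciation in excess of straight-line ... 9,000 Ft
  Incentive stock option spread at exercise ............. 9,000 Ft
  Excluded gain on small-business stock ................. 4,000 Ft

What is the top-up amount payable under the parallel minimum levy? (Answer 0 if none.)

Mainline income levy:
  16,000 Ft × 8% = 1,280 Ft
  35,000 Ft × 20% = 7,000 Ft
  → 8,280 Ft

Parallel minimum levy:
  Adjusted income: 51,000 Ft + 9,000 Ft + 9,000 Ft + 4,000 Ft = 73,000 Ft
  Exemption: 73,000 Ft ≤ 93,000 Ft, so full 30,000 Ft applies
  Base: 73,000 Ft − 30,000 Ft = 43,000 Ft
  43,000 Ft × 23% = 9,890 Ft

Excess of parallel minimum levy over mainline income levy: 9,890 Ft − 8,280 Ft = 1,610 Ft.

1,610 Ft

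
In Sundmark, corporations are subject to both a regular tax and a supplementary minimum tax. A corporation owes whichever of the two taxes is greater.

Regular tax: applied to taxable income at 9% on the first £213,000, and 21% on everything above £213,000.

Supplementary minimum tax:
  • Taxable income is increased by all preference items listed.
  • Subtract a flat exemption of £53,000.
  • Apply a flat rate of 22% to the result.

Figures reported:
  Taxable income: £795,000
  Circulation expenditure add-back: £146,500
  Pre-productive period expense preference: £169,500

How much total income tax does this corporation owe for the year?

Regular tax:
  £213,000 × 9% = £19,170
  £582,000 × 21% = £122,220
  → £141,390

Supplementary minimum tax:
  Adjusted income: £795,000 + £146,500 + £169,500 = £1,111,000
  Less exemption £53,000 → base £1,058,000
  £1,058,000 × 22% = £232,760

£232,760 > £141,390, so the supplementary minimum tax is the binding amount.

£232,760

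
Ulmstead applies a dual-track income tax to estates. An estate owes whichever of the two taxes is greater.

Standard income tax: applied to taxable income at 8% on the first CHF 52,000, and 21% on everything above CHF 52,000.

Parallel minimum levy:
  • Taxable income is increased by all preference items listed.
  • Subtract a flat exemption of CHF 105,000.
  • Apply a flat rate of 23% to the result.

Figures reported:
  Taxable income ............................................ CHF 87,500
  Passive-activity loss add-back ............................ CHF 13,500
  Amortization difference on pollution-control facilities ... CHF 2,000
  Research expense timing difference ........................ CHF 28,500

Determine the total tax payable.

Parallel minimum levy:
  Adjusted income: CHF 87,500 + CHF 13,500 + CHF 2,000 + CHF 28,500 = CHF 131,500
  Less exemption CHF 105,000 → base CHF 26,500
  CHF 26,500 × 23% = CHF 6,095

Standard income tax:
  CHF 52,000 × 8% = CHF 4,160
  CHF 35,500 × 21% = CHF 7,455
  → CHF 11,615

CHF 11,615 > CHF 6,095, so the standard income tax governs.

CHF 11,615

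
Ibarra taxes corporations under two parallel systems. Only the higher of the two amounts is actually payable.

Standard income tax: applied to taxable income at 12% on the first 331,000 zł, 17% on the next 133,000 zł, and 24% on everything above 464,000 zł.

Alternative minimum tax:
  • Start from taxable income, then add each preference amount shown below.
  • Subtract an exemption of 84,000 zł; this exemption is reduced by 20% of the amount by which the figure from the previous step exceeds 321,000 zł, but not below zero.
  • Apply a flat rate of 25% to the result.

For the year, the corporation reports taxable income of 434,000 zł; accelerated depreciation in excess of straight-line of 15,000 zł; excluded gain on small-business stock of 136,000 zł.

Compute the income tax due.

138,450 zł

Alternative minimum tax:
  Adjusted income: 434,000 zł + 15,000 zł + 136,000 zł = 585,000 zł
  Exemption: 84,000 zł − 20% × (585,000 zł − 321,000 zł) = 84,000 zł − 52,800 zł = 31,200 zł
  Base: 585,000 zł − 31,200 zł = 553,800 zł
  553,800 zł × 25% = 138,450 zł

Standard income tax:
  331,000 zł × 12% = 39,720 zł
  103,000 zł × 17% = 17,510 zł
  → 57,230 zł

138,450 zł > 57,230 zł, so the alternative minimum tax is the binding amount.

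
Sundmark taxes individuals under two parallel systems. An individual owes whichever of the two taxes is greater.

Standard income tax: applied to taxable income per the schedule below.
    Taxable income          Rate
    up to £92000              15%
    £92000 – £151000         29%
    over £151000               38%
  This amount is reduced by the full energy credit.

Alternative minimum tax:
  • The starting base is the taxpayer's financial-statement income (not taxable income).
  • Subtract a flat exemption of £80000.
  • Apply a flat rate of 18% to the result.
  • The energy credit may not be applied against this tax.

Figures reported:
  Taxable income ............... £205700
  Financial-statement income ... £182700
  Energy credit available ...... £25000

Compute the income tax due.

£26696

Alternative minimum tax:
  Base (financial-statement income): £182700
  Less exemption £80000 → base £102700
  £102700 × 18% = £18486

Standard income tax:
  £92000 × 15% = £13800
  £59000 × 29% = £17110
  £54700 × 38% = £20786
  → £51696
  Less energy credit £25000 → £26696

£26696 > £18486, so the standard income tax governs.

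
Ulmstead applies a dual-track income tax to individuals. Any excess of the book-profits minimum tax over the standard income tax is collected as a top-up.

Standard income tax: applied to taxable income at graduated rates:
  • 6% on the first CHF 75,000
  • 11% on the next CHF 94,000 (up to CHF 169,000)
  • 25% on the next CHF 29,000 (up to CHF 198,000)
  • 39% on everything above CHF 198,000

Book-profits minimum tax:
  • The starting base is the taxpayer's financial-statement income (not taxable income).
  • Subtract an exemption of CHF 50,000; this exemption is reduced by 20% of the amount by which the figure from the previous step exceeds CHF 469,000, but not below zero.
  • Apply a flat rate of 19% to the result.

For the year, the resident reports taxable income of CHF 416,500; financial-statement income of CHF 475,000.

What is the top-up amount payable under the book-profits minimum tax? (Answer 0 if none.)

CHF 0

Standard income tax:
  CHF 75,000 × 6% = CHF 4,500
  CHF 94,000 × 11% = CHF 10,340
  CHF 29,000 × 25% = CHF 7,250
  CHF 218,500 × 39% = CHF 85,215
  → CHF 107,305

Book-profits minimum tax:
  Base (financial-statement income): CHF 475,000
  Exemption: CHF 50,000 − 20% × (CHF 475,000 − CHF 469,000) = CHF 50,000 − CHF 1,200 = CHF 48,800
  Base: CHF 475,000 − CHF 48,800 = CHF 426,200
  CHF 426,200 × 19% = CHF 80,978

CHF 80,978 ≤ CHF 107,305, so no add-on is due.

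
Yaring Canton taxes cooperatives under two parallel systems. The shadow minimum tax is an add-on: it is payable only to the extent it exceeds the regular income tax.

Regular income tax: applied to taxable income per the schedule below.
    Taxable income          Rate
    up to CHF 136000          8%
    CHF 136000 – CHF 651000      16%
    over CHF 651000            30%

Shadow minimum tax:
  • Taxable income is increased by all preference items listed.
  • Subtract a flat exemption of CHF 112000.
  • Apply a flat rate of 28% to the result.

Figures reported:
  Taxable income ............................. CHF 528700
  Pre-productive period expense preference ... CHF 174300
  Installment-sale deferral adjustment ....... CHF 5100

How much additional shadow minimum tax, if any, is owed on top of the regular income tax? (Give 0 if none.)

Shadow minimum tax:
  Adjusted income: CHF 528700 + CHF 174300 + CHF 5100 = CHF 708100
  Less exemption CHF 112000 → base CHF 596100
  CHF 596100 × 28% = CHF 166908

Regular income tax:
  CHF 136000 × 8% = CHF 10880
  CHF 392700 × 16% = CHF 62832
  → CHF 73712

Excess of shadow minimum tax over regular income tax: CHF 166908 − CHF 73712 = CHF 93196.

CHF 93196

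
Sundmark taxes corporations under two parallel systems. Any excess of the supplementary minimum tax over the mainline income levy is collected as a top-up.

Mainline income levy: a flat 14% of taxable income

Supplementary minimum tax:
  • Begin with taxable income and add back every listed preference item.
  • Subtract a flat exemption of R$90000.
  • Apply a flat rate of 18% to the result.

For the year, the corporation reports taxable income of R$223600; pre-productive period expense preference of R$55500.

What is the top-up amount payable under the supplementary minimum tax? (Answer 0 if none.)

Mainline income levy:
  R$223600 × 14% = R$31304

Supplementary minimum tax:
  Adjusted income: R$223600 + R$55500 = R$279100
  Less exemption R$90000 → base R$189100
  R$189100 × 18% = R$34038

Excess of supplementary minimum tax over mainline income levy: R$34038 − R$31304 = R$2734.

R$2734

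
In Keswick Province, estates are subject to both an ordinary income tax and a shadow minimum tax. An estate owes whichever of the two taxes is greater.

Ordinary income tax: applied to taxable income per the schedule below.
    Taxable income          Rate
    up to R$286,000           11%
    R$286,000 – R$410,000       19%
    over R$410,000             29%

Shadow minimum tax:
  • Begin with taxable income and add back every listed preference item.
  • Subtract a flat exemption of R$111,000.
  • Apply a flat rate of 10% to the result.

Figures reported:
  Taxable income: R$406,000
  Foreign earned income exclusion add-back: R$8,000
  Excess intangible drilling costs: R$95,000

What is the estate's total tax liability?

R$54,260

Shadow minimum tax:
  Adjusted income: R$406,000 + R$8,000 + R$95,000 = R$509,000
  Less exemption R$111,000 → base R$398,000
  R$398,000 × 10% = R$39,800

Ordinary income tax:
  R$286,000 × 11% = R$31,460
  R$120,000 × 19% = R$22,800
  → R$54,260

R$54,260 > R$39,800, so the ordinary income tax governs.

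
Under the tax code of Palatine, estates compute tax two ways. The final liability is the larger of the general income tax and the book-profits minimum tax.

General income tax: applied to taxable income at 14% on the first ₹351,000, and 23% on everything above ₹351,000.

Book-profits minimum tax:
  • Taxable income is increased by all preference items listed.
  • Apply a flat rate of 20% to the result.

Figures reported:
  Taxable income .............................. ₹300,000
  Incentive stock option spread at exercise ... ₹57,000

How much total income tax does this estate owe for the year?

General income tax:
  ₹300,000 × 14% = ₹42,000

Book-profits minimum tax:
  Adjusted income: ₹300,000 + ₹57,000 = ₹357,000
  ₹357,000 × 20% = ₹71,400

₹71,400 > ₹42,000, so the book-profits minimum tax is the binding amount.

₹71,400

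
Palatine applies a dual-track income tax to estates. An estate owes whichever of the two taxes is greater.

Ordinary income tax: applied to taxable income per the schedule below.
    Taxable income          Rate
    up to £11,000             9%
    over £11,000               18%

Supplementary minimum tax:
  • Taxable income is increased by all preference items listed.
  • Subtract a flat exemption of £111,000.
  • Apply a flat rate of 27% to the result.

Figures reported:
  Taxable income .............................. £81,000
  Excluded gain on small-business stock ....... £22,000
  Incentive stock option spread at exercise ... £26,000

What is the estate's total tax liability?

Supplementary minimum tax:
  Adjusted income: £81,000 + £22,000 + £26,000 = £129,000
  Less exemption £111,000 → base £18,000
  £18,000 × 27% = £4,860

Ordinary income tax:
  £11,000 × 9% = £990
  £70,000 × 18% = £12,600
  → £13,590

£13,590 > £4,860, so the ordinary income tax governs.

£13,590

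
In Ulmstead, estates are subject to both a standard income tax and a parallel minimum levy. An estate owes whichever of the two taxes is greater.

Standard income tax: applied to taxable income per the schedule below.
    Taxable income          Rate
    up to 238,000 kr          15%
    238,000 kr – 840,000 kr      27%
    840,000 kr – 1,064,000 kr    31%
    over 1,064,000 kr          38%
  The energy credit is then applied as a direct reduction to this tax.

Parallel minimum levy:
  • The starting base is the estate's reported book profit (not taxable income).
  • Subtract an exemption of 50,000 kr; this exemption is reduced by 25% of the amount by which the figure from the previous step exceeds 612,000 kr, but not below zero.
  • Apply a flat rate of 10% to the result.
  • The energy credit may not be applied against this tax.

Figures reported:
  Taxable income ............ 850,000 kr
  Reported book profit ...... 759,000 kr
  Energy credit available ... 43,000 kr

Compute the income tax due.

Parallel minimum levy:
  Base (reported book profit): 759,000 kr
  Exemption: 50,000 kr − 25% × (759,000 kr − 612,000 kr) = 50,000 kr − 36,750 kr = 13,250 kr
  Base: 759,000 kr − 13,250 kr = 745,750 kr
  745,750 kr × 10% = 74,575 kr

Standard income tax:
  238,000 kr × 15% = 35,700 kr
  602,000 kr × 27% = 162,540 kr
  10,000 kr × 31% = 3,100 kr
  → 201,340 kr
  Less energy credit 43,000 kr → 158,340 kr

158,340 kr > 74,575 kr, so the standard income tax governs.

158,340 kr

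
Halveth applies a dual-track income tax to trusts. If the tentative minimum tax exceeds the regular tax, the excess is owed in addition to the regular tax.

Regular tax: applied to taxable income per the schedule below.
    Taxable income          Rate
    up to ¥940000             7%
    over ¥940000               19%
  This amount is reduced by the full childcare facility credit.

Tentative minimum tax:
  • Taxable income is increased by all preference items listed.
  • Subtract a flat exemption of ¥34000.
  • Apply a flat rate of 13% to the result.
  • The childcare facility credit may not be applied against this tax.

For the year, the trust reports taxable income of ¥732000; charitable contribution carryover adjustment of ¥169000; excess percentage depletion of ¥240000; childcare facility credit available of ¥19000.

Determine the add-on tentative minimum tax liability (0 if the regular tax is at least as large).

¥111670

Tentative minimum tax:
  Adjusted income: ¥732000 + ¥169000 + ¥240000 = ¥1141000
  Less exemption ¥34000 → base ¥1107000
  ¥1107000 × 13% = ¥143910

Regular tax:
  ¥732000 × 7% = ¥51240
  Less childcare facility credit ¥19000 → ¥32240

Excess of tentative minimum tax over regular tax: ¥143910 − ¥32240 = ¥111670.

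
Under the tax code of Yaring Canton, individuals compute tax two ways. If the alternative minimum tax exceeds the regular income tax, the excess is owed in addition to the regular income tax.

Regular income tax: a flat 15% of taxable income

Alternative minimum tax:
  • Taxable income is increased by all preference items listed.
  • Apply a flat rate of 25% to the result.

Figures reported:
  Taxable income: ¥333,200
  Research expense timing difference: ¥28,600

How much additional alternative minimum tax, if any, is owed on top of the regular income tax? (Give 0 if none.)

Alternative minimum tax:
  Adjusted income: ¥333,200 + ¥28,600 = ¥361,800
  ¥361,800 × 25% = ¥90,450

Regular income tax:
  ¥333,200 × 15% = ¥49,980

Excess of alternative minimum tax over regular income tax: ¥90,450 − ¥49,980 = ¥40,470.

¥40,470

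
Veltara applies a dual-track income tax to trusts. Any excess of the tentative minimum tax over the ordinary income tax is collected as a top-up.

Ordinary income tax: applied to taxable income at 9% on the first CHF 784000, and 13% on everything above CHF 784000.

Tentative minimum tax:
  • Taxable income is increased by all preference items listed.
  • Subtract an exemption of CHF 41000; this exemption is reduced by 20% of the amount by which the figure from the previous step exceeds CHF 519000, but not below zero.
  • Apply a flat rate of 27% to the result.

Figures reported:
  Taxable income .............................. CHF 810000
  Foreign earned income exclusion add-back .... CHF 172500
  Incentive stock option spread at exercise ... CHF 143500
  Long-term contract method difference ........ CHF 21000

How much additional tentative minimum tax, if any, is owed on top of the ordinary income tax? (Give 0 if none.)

Ordinary income tax:
  CHF 784000 × 9% = CHF 70560
  CHF 26000 × 13% = CHF 3380
  → CHF 73940

Tentative minimum tax:
  Adjusted income: CHF 810000 + CHF 172500 + CHF 143500 + CHF 21000 = CHF 1147000
  Exemption: 20% × (CHF 1147000 − CHF 519000) = CHF 125600 ≥ CHF 41000, so the exemption is fully phased out
  Base: CHF 1147000 − CHF 0 = CHF 1147000
  CHF 1147000 × 27% = CHF 309690

Excess of tentative minimum tax over ordinary income tax: CHF 309690 − CHF 73940 = CHF 235750.

CHF 235750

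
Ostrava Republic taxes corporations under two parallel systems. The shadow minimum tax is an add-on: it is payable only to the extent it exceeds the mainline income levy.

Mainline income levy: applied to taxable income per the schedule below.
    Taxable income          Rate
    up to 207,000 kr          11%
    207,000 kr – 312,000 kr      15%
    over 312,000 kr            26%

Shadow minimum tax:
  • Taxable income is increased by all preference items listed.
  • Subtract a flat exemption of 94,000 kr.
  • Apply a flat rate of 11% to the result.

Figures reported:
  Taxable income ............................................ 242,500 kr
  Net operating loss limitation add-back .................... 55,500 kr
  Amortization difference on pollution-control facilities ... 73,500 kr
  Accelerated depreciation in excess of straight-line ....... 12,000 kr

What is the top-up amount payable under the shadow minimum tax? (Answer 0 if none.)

3,750 kr

Mainline income levy:
  207,000 kr × 11% = 22,770 kr
  35,500 kr × 15% = 5,325 kr
  → 28,095 kr

Shadow minimum tax:
  Adjusted income: 242,500 kr + 55,500 kr + 73,500 kr + 12,000 kr = 383,500 kr
  Less exemption 94,000 kr → base 289,500 kr
  289,500 kr × 11% = 31,845 kr

Excess of shadow minimum tax over mainline income levy: 31,845 kr − 28,095 kr = 3,750 kr.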